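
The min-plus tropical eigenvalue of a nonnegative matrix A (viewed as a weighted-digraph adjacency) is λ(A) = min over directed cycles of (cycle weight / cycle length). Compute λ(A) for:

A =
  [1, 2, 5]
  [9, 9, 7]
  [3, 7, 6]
λ(A) = 1

Enumerate directed cycles and compute their means (weight / length). Sample:
  cycle 0 → 0: weight = 1, length = 1, mean = 1/1 ≈ 1.000
  cycle 1 → 1: weight = 9, length = 1, mean = 9/1 ≈ 9.000
  cycle 2 → 2: weight = 6, length = 1, mean = 6/1 ≈ 6.000
  cycle 0 → 1 → 0: weight = 11, length = 2, mean = 11/2 ≈ 5.500
  cycle 0 → 2 → 0: weight = 8, length = 2, mean = 8/2 ≈ 4.000
  cycle 1 → 0 → 1: weight = 11, length = 2, mean = 11/2 ≈ 5.500
Minimum mean = 1.000, attained e.g. along the cycle 0 → 0 with weight 1 and length 1. So λ(A) = 1/1 = 1.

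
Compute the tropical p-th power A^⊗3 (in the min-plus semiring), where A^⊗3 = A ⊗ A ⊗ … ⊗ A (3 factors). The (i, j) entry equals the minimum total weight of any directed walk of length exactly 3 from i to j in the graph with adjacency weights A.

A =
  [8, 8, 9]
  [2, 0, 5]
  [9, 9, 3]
A^⊗3 =
  [10, 8, 13]
  [2, 0, 5]
  [11, 9, 9]

Each entry (A^⊗3)_ij equals the minimum over all length-3 walks i = v_0 → v_1 → … → v_3 = j of Σ_t A[v_t][v_{t+1}]. For example, for (i, j) = (0, 2) we minimise over 9 possible intermediate vertex sequences; the minimum is 13, attained along the walk 0 → 1 → 1 → 2.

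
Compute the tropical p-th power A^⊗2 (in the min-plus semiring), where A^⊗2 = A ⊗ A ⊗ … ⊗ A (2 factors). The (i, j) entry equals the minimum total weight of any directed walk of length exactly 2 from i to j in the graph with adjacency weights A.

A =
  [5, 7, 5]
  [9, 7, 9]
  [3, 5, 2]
A^⊗2 =
  [8, 10, 7]
  [12, 14, 11]
  [5, 7, 4]

Each entry (A^⊗2)_ij equals the minimum over all length-2 walks i = v_0 → v_1 → … → v_2 = j of Σ_t A[v_t][v_{t+1}]. For example, for (i, j) = (0, 2) we minimise over 3 possible intermediate vertex sequences; the minimum is 7, attained along the walk 0 → 2 → 2.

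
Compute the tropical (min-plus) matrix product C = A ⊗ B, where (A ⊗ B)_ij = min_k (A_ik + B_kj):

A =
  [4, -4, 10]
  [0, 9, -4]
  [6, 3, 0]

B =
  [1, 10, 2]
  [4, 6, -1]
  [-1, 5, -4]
A ⊗ B =
  [0, 2, -5]
  [-5, 1, -8]
  [-1, 5, -4]

Apply the min-plus product entry-by-entry:
  C[0][0] = min over k of (A[0][0] + B[0][0] = 4 + 1 = 5, A[0][1] + B[1][0] = -4 + 4 = 0, A[0][2] + B[2][0] = 10 + -1 = 9) = 0 (attained at k = 1)
  C[0][1] = min over k of (A[0][0] + B[0][1] = 4 + 10 = 14, A[0][1] + B[1][1] = -4 + 6 = 2, A[0][2] + B[2][1] = 10 + 5 = 15) = 2 (attained at k = 1)
  C[0][2] = min over k of (A[0][0] + B[0][2] = 4 + 2 = 6, A[0][1] + B[1][2] = -4 + -1 = -5, A[0][2] + B[2][2] = 10 + -4 = 6) = -5 (attained at k = 1)
  C[1][0] = min over k of (A[1][0] + B[0][0] = 0 + 1 = 1, A[1][1] + B[1][0] = 9 + 4 = 13, A[1][2] + B[2][0] = -4 + -1 = -5) = -5 (attained at k = 2)
  C[1][1] = min over k of (A[1][0] + B[0][1] = 0 + 10 = 10, A[1][1] + B[1][1] = 9 + 6 = 15, A[1][2] + B[2][1] = -4 + 5 = 1) = 1 (attained at k = 2)
  C[1][2] = min over k of (A[1][0] + B[0][2] = 0 + 2 = 2, A[1][1] + B[1][2] = 9 + -1 = 8, A[1][2] + B[2][2] = -4 + -4 = -8) = -8 (attained at k = 2)
  C[2][0] = min over k of (A[2][0] + B[0][0] = 6 + 1 = 7, A[2][1] + B[1][0] = 3 + 4 = 7, A[2][2] + B[2][0] = 0 + -1 = -1) = -1 (attained at k = 2)
  C[2][1] = min over k of (A[2][0] + B[0][1] = 6 + 10 = 16, A[2][1] + B[1][1] = 3 + 6 = 9, A[2][2] + B[2][1] = 0 + 5 = 5) = 5 (attained at k = 2)
  C[2][2] = min over k of (A[2][0] + B[0][2] = 6 + 2 = 8, A[2][1] + B[1][2] = 3 + -1 = 2, A[2][2] + B[2][2] = 0 + -4 = -4) = -4 (attained at k = 2)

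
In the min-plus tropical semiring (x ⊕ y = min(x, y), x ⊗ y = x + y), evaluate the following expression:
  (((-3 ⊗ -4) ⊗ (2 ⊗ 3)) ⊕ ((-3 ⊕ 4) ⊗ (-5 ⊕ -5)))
(((-3 ⊗ -4) ⊗ (2 ⊗ 3)) ⊕ ((-3 ⊕ 4) ⊗ (-5 ⊕ -5))) = -8

Expand innermost to outermost. Recall ⊕ takes the minimum of its arguments and ⊗ takes their sum. Working out the expression (((-3 ⊗ -4) ⊗ (2 ⊗ 3)) ⊕ ((-3 ⊕ 4) ⊗ (-5 ⊕ -5))) gives -8.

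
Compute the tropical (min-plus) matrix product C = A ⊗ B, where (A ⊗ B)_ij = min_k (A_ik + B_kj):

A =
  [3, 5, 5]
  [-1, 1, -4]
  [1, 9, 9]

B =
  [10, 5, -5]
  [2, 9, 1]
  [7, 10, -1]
A ⊗ B =
  [7, 8, -2]
  [3, 4, -6]
  [11, 6, -4]

Apply the min-plus product entry-by-entry:
  C[0][0] = min over k of (A[0][0] + B[0][0] = 3 + 10 = 13, A[0][1] + B[1][0] = 5 + 2 = 7, A[0][2] + B[2][0] = 5 + 7 = 12) = 7 (attained at k = 1)
  C[0][1] = min over k of (A[0][0] + B[0][1] = 3 + 5 = 8, A[0][1] + B[1][1] = 5 + 9 = 14, A[0][2] + B[2][1] = 5 + 10 = 15) = 8 (attained at k = 0)
  C[0][2] = min over k of (A[0][0] + B[0][2] = 3 + -5 = -2, A[0][1] + B[1][2] = 5 + 1 = 6, A[0][2] + B[2][2] = 5 + -1 = 4) = -2 (attained at k = 0)
  C[1][0] = min over k of (A[1][0] + B[0][0] = -1 + 10 = 9, A[1][1] + B[1][0] = 1 + 2 = 3, A[1][2] + B[2][0] = -4 + 7 = 3) = 3 (attained at k = 1)
  C[1][1] = min over k of (A[1][0] + B[0][1] = -1 + 5 = 4, A[1][1] + B[1][1] = 1 + 9 = 10, A[1][2] + B[2][1] = -4 + 10 = 6) = 4 (attained at k = 0)
  C[1][2] = min over k of (A[1][0] + B[0][2] = -1 + -5 = -6, A[1][1] + B[1][2] = 1 + 1 = 2, A[1][2] + B[2][2] = -4 + -1 = -5) = -6 (attained at k = 0)
  C[2][0] = min over k of (A[2][0] + B[0][0] = 1 + 10 = 11, A[2][1] + B[1][0] = 9 + 2 = 11, A[2][2] + B[2][0] = 9 + 7 = 16) = 11 (attained at k = 0)
  C[2][1] = min over k of (A[2][0] + B[0][1] = 1 + 5 = 6, A[2][1] + B[1][1] = 9 + 9 = 18, A[2][2] + B[2][1] = 9 + 10 = 19) = 6 (attained at k = 0)
  C[2][2] = min over k of (A[2][0] + B[0][2] = 1 + -5 = -4, A[2][1] + B[1][2] = 9 + 1 = 10, A[2][2] + B[2][2] = 9 + -1 = 8) = -4 (attained at k = 0)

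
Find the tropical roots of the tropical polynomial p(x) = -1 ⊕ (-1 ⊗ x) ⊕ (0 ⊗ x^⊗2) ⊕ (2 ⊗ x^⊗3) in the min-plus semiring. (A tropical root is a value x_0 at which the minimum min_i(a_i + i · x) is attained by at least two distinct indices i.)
Roots: {-2, -1, 0}

Each tropical root is a break point of the lower envelope of the lines y = a_i + i · x (there are 4 lines, with slopes 0, 1, ..., 3). Only the lines that attain the minimum somewhere contribute to roots; other lines are dominated. Here the surviving (envelope) indices are i = 3, i = 2, i = 1, i = 0.
Intersections between consecutive envelope lines give the roots: for adjacent envelope indices i < j the intersection is x = (a_i − a_j) / (j − i). Reading off the sorted break points: {-2, -1, 0}.
Verification: at each break x_0, at least two indices attain the minimum of min_i(a_i + i · x_0).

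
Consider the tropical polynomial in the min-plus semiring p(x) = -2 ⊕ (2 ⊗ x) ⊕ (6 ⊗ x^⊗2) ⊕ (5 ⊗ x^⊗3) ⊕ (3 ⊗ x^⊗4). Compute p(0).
p(0) = -2

A tropical monomial a ⊗ x^⊗i evaluates to a + i · x. Evaluating each term at x = 0:
  Term 0 contributes -2 + 0 · 0 = -2
  Term 1 contributes 2 + 1 · 0 = 2
  Term 2 contributes 6 + 2 · 0 = 6
  Term 3 contributes 5 + 3 · 0 = 5
  Term 4 contributes 3 + 4 · 0 = 3
p(0) = ⊕ of these = min[-2, 2, 6, 5, 3] = -2.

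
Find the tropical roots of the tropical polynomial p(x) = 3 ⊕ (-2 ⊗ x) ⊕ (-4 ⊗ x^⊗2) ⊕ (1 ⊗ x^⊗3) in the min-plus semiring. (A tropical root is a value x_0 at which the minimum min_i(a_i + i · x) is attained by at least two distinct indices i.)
Roots: {-5, 2, 5}

Each tropical root is a break point of the lower envelope of the lines y = a_i + i · x (there are 4 lines, with slopes 0, 1, ..., 3). Only the lines that attain the minimum somewhere contribute to roots; other lines are dominated. Here the surviving (envelope) indices are i = 3, i = 2, i = 1, i = 0.
Intersections between consecutive envelope lines give the roots: for adjacent envelope indices i < j the intersection is x = (a_i − a_j) / (j − i). Reading off the sorted break points: {-5, 2, 5}.
Verification: at each break x_0, at least two indices attain the minimum of min_i(a_i + i · x_0).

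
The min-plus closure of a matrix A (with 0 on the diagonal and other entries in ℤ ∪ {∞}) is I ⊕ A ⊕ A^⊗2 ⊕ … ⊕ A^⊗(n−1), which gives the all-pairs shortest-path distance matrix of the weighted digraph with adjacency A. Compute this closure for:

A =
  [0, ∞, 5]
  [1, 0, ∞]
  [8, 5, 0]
Closure =
  [0, 10, 5]
  [1, 0, 6]
  [6, 5, 0]

This is the Floyd-Warshall all-pairs shortest-path computation. For each intermediate vertex k = 0, 1, …, 2, update dist[i][j] ← min(dist[i][j], dist[i][k] + dist[k][j]). The final matrix gives, for each (i, j), the minimum total weight of any directed path from i to j (possibly empty when i = j).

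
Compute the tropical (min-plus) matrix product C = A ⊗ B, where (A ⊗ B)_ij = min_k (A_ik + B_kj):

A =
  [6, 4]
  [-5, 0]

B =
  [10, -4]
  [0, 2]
A ⊗ B =
  [4, 2]
  [0, -9]

Apply the min-plus product entry-by-entry:
  C[0][0] = min over k of (A[0][0] + B[0][0] = 6 + 10 = 16, A[0][1] + B[1][0] = 4 + 0 = 4) = 4 (attained at k = 1)
  C[0][1] = min over k of (A[0][0] + B[0][1] = 6 + -4 = 2, A[0][1] + B[1][1] = 4 + 2 = 6) = 2 (attained at k = 0)
  C[1][0] = min over k of (A[1][0] + B[0][0] = -5 + 10 = 5, A[1][1] + B[1][0] = 0 + 0 = 0) = 0 (attained at k = 1)
  C[1][1] = min over k of (A[1][0] + B[0][1] = -5 + -4 = -9, A[1][1] + B[1][1] = 0 + 2 = 2) = -9 (attained at k = 0)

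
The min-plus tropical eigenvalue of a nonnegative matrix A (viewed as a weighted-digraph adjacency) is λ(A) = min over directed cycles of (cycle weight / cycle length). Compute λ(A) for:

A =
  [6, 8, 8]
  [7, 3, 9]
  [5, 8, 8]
λ(A) = 3

Enumerate directed cycles and compute their means (weight / length). Sample:
  cycle 0 → 0: weight = 6, length = 1, mean = 6/1 ≈ 6.000
  cycle 1 → 1: weight = 3, length = 1, mean = 3/1 ≈ 3.000
  cycle 2 → 2: weight = 8, length = 1, mean = 8/1 ≈ 8.000
  cycle 0 → 1 → 0: weight = 15, length = 2, mean = 15/2 ≈ 7.500
  cycle 0 → 2 → 0: weight = 13, length = 2, mean = 13/2 ≈ 6.500
  cycle 1 → 0 → 1: weight = 15, length = 2, mean = 15/2 ≈ 7.500
Minimum mean = 3.000, attained e.g. along the cycle 1 → 1 with weight 3 and length 1. So λ(A) = 3/1 = 3.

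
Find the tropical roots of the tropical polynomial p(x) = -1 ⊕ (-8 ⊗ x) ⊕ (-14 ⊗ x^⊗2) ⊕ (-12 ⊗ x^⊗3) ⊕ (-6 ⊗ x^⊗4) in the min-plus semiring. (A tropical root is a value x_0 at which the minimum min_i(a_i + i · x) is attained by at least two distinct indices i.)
Roots: {-6, -2, 6, 7}

Each tropical root is a break point of the lower envelope of the lines y = a_i + i · x (there are 5 lines, with slopes 0, 1, ..., 4). Only the lines that attain the minimum somewhere contribute to roots; other lines are dominated. Here the surviving (envelope) indices are i = 4, i = 3, i = 2, i = 1, i = 0.
Intersections between consecutive envelope lines give the roots: for adjacent envelope indices i < j the intersection is x = (a_i − a_j) / (j − i). Reading off the sorted break points: {-6, -2, 6, 7}.
Verification: at each break x_0, at least two indices attain the minimum of min_i(a_i + i · x_0).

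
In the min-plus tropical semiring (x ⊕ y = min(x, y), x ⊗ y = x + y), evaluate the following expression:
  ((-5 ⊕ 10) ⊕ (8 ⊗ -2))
((-5 ⊕ 10) ⊕ (8 ⊗ -2)) = -5

Expand innermost to outermost. Recall ⊕ takes the minimum of its arguments and ⊗ takes their sum. Working out the expression ((-5 ⊕ 10) ⊕ (8 ⊗ -2)) gives -5.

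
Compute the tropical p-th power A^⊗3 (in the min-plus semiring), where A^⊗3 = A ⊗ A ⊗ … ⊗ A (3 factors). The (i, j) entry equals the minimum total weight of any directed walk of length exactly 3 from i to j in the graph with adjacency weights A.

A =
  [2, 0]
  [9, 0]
A^⊗3 =
  [6, 0]
  [9, 0]

Each entry (A^⊗3)_ij equals the minimum over all length-3 walks i = v_0 → v_1 → … → v_3 = j of Σ_t A[v_t][v_{t+1}]. For example, for (i, j) = (0, 1) we minimise over 4 possible intermediate vertex sequences; the minimum is 0, attained along the walk 0 → 1 → 1 → 1.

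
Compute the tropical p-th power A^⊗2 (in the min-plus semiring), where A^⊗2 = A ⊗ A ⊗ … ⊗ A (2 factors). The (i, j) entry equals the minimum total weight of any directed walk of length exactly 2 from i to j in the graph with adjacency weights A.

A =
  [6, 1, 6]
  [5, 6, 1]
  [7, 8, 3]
A^⊗2 =
  [6, 7, 2]
  [8, 6, 4]
  [10, 8, 6]

Each entry (A^⊗2)_ij equals the minimum over all length-2 walks i = v_0 → v_1 → … → v_2 = j of Σ_t A[v_t][v_{t+1}]. For example, for (i, j) = (0, 2) we minimise over 3 possible intermediate vertex sequences; the minimum is 2, attained along the walk 0 → 1 → 2.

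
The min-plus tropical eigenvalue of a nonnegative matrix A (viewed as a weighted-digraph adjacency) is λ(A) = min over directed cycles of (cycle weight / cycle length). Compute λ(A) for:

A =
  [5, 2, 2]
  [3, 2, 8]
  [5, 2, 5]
λ(A) = 2

Enumerate directed cycles and compute their means (weight / length). Sample:
  cycle 0 → 0: weight = 5, length = 1, mean = 5/1 ≈ 5.000
  cycle 1 → 1: weight = 2, length = 1, mean = 2/1 ≈ 2.000
  cycle 2 → 2: weight = 5, length = 1, mean = 5/1 ≈ 5.000
  cycle 0 → 1 → 0: weight = 5, length = 2, mean = 5/2 ≈ 2.500
  cycle 0 → 2 → 0: weight = 7, length = 2, mean = 7/2 ≈ 3.500
  cycle 1 → 0 → 1: weight = 5, length = 2, mean = 5/2 ≈ 2.500
Minimum mean = 2.000, attained e.g. along the cycle 1 → 1 with weight 2 and length 1. So λ(A) = 2/1 = 2.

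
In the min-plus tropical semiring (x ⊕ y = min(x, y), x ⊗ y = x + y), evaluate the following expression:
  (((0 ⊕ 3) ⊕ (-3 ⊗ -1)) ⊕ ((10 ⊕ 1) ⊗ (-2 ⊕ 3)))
(((0 ⊕ 3) ⊕ (-3 ⊗ -1)) ⊕ ((10 ⊕ 1) ⊗ (-2 ⊕ 3))) = -4

Expand innermost to outermost. Recall ⊕ takes the minimum of its arguments and ⊗ takes their sum. Working out the expression (((0 ⊕ 3) ⊕ (-3 ⊗ -1)) ⊕ ((10 ⊕ 1) ⊗ (-2 ⊕ 3))) gives -4.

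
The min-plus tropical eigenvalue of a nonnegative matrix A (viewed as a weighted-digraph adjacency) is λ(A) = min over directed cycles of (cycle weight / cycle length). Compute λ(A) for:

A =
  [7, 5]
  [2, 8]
λ(A) = 7/2

Enumerate directed cycles and compute their means (weight / length). Sample:
  cycle 0 → 0: weight = 7, length = 1, mean = 7/1 ≈ 7.000
  cycle 1 → 1: weight = 8, length = 1, mean = 8/1 ≈ 8.000
  cycle 0 → 1 → 0: weight = 7, length = 2, mean = 7/2 ≈ 3.500
  cycle 1 → 0 → 1: weight = 7, length = 2, mean = 7/2 ≈ 3.500
Minimum mean = 3.500, attained e.g. along the cycle 0 → 1 → 0 with weight 7 and length 2. So λ(A) = 7/2 = 7/2.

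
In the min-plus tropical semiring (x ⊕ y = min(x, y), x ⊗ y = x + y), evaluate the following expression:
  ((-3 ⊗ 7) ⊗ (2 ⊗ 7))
((-3 ⊗ 7) ⊗ (2 ⊗ 7)) = 13

Expand innermost to outermost. Recall ⊕ takes the minimum of its arguments and ⊗ takes their sum. Working out the expression ((-3 ⊗ 7) ⊗ (2 ⊗ 7)) gives 13.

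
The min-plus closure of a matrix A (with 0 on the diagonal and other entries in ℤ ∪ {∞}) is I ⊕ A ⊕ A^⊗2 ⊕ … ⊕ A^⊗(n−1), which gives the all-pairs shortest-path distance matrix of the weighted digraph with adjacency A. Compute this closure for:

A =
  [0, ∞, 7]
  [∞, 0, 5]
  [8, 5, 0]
Closure =
  [0, 12, 7]
  [13, 0, 5]
  [8, 5, 0]

This is the Floyd-Warshall all-pairs shortest-path computation. For each intermediate vertex k = 0, 1, …, 2, update dist[i][j] ← min(dist[i][j], dist[i][k] + dist[k][j]). The final matrix gives, for each (i, j), the minimum total weight of any directed path from i to j (possibly empty when i = j).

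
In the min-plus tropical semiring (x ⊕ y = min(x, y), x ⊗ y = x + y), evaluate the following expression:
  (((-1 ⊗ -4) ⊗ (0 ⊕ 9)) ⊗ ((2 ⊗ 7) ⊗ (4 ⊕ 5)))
(((-1 ⊗ -4) ⊗ (0 ⊕ 9)) ⊗ ((2 ⊗ 7) ⊗ (4 ⊕ 5))) = 8

Expand innermost to outermost. Recall ⊕ takes the minimum of its arguments and ⊗ takes their sum. Working out the expression (((-1 ⊗ -4) ⊗ (0 ⊕ 9)) ⊗ ((2 ⊗ 7) ⊗ (4 ⊕ 5))) gives 8.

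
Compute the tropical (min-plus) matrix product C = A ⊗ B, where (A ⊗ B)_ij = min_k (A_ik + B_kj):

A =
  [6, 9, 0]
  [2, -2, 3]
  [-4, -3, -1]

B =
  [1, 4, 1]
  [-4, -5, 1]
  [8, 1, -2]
A ⊗ B =
  [5, 1, -2]
  [-6, -7, -1]
  [-7, -8, -3]

Apply the min-plus product entry-by-entry:
  C[0][0] = min over k of (A[0][0] + B[0][0] = 6 + 1 = 7, A[0][1] + B[1][0] = 9 + -4 = 5, A[0][2] + B[2][0] = 0 + 8 = 8) = 5 (attained at k = 1)
  C[0][1] = min over k of (A[0][0] + B[0][1] = 6 + 4 = 10, A[0][1] + B[1][1] = 9 + -5 = 4, A[0][2] + B[2][1] = 0 + 1 = 1) = 1 (attained at k = 2)
  C[0][2] = min over k of (A[0][0] + B[0][2] = 6 + 1 = 7, A[0][1] + B[1][2] = 9 + 1 = 10, A[0][2] + B[2][2] = 0 + -2 = -2) = -2 (attained at k = 2)
  C[1][0] = min over k of (A[1][0] + B[0][0] = 2 + 1 = 3, A[1][1] + B[1][0] = -2 + -4 = -6, A[1][2] + B[2][0] = 3 + 8 = 11) = -6 (attained at k = 1)
  C[1][1] = min over k of (A[1][0] + B[0][1] = 2 + 4 = 6, A[1][1] + B[1][1] = -2 + -5 = -7, A[1][2] + B[2][1] = 3 + 1 = 4) = -7 (attained at k = 1)
  C[1][2] = min over k of (A[1][0] + B[0][2] = 2 + 1 = 3, A[1][1] + B[1][2] = -2 + 1 = -1, A[1][2] + B[2][2] = 3 + -2 = 1) = -1 (attained at k = 1)
  C[2][0] = min over k of (A[2][0] + B[0][0] = -4 + 1 = -3, A[2][1] + B[1][0] = -3 + -4 = -7, A[2][2] + B[2][0] = -1 + 8 = 7) = -7 (attained at k = 1)
  C[2][1] = min over k of (A[2][0] + B[0][1] = -4 + 4 = 0, A[2][1] + B[1][1] = -3 + -5 = -8, A[2][2] + B[2][1] = -1 + 1 = 0) = -8 (attained at k = 1)
  C[2][2] = min over k of (A[2][0] + B[0][2] = -4 + 1 = -3, A[2][1] + B[1][2] = -3 + 1 = -2, A[2][2] + B[2][2] = -1 + -2 = -3) = -3 (attained at k = 0)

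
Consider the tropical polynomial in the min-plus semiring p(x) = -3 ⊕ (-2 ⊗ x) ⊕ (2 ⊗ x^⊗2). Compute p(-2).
p(-2) = -4

A tropical monomial a ⊗ x^⊗i evaluates to a + i · x. Evaluating each term at x = -2:
  Term 0 contributes -3 + 0 · -2 = -3
  Term 1 contributes -2 + 1 · -2 = -4
  Term 2 contributes 2 + 2 · -2 = -2
p(-2) = ⊕ of these = min[-3, -4, -2] = -4.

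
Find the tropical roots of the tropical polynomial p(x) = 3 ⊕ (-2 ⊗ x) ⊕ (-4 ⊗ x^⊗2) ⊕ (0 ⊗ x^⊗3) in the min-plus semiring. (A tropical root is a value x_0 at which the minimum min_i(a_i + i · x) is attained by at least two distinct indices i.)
Roots: {-4, 2, 5}

Each tropical root is a break point of the lower envelope of the lines y = a_i + i · x (there are 4 lines, with slopes 0, 1, ..., 3). Only the lines that attain the minimum somewhere contribute to roots; other lines are dominated. Here the surviving (envelope) indices are i = 3, i = 2, i = 1, i = 0.
Intersections between consecutive envelope lines give the roots: for adjacent envelope indices i < j the intersection is x = (a_i − a_j) / (j − i). Reading off the sorted break points: {-4, 2, 5}.
Verification: at each break x_0, at least two indices attain the minimum of min_i(a_i + i · x_0).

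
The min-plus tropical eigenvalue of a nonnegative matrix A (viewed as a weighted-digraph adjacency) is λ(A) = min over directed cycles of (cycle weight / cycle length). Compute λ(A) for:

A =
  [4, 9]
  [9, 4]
λ(A) = 4

Enumerate directed cycles and compute their means (weight / length). Sample:
  cycle 0 → 0: weight = 4, length = 1, mean = 4/1 ≈ 4.000
  cycle 1 → 1: weight = 4, length = 1, mean = 4/1 ≈ 4.000
  cycle 0 → 1 → 0: weight = 18, length = 2, mean = 18/2 ≈ 9.000
  cycle 1 → 0 → 1: weight = 18, length = 2, mean = 18/2 ≈ 9.000
Minimum mean = 4.000, attained e.g. along the cycle 0 → 0 with weight 4 and length 1. So λ(A) = 4/1 = 4.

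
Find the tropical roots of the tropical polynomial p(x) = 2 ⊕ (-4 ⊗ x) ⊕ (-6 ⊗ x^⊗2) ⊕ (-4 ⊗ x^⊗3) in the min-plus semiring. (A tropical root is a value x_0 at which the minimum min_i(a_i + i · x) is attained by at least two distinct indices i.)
Roots: {-2, 2, 6}

Each tropical root is a break point of the lower envelope of the lines y = a_i + i · x (there are 4 lines, with slopes 0, 1, ..., 3). Only the lines that attain the minimum somewhere contribute to roots; other lines are dominated. Here the surviving (envelope) indices are i = 3, i = 2, i = 1, i = 0.
Intersections between consecutive envelope lines give the roots: for adjacent envelope indices i < j the intersection is x = (a_i − a_j) / (j − i). Reading off the sorted break points: {-2, 2, 6}.
Verification: at each break x_0, at least two indices attain the minimum of min_i(a_i + i · x_0).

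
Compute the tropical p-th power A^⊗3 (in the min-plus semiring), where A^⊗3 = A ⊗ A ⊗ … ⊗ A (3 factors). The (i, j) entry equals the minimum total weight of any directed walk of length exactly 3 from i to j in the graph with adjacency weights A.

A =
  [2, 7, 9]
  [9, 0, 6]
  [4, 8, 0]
A^⊗3 =
  [6, 7, 9]
  [9, 0, 6]
  [4, 8, 0]

Each entry (A^⊗3)_ij equals the minimum over all length-3 walks i = v_0 → v_1 → … → v_3 = j of Σ_t A[v_t][v_{t+1}]. For example, for (i, j) = (0, 2) we minimise over 9 possible intermediate vertex sequences; the minimum is 9, attained along the walk 0 → 2 → 2 → 2.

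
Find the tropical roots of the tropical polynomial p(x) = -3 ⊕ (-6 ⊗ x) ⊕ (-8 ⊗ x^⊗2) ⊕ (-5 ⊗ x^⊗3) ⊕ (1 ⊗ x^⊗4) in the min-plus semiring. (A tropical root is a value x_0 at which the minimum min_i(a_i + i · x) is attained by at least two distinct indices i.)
Roots: {-6, -3, 2, 3}

Each tropical root is a break point of the lower envelope of the lines y = a_i + i · x (there are 5 lines, with slopes 0, 1, ..., 4). Only the lines that attain the minimum somewhere contribute to roots; other lines are dominated. Here the surviving (envelope) indices are i = 4, i = 3, i = 2, i = 1, i = 0.
Intersections between consecutive envelope lines give the roots: for adjacent envelope indices i < j the intersection is x = (a_i − a_j) / (j − i). Reading off the sorted break points: {-6, -3, 2, 3}.
Verification: at each break x_0, at least two indices attain the minimum of min_i(a_i + i · x_0).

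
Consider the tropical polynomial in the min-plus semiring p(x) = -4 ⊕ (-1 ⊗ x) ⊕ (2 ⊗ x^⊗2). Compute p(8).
p(8) = -4

A tropical monomial a ⊗ x^⊗i evaluates to a + i · x. Evaluating each term at x = 8:
  Term 0 contributes -4 + 0 · 8 = -4
  Term 1 contributes -1 + 1 · 8 = 7
  Term 2 contributes 2 + 2 · 8 = 18
p(8) = ⊕ of these = min[-4, 7, 18] = -4.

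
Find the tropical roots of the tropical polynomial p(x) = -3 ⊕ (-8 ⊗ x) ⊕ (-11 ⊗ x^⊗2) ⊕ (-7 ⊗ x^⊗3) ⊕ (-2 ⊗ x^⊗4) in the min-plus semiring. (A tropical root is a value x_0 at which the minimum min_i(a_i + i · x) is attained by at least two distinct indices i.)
Roots: {-5, -4, 3, 5}

Each tropical root is a break point of the lower envelope of the lines y = a_i + i · x (there are 5 lines, with slopes 0, 1, ..., 4). Only the lines that attain the minimum somewhere contribute to roots; other lines are dominated. Here the surviving (envelope) indices are i = 4, i = 3, i = 2, i = 1, i = 0.
Intersections between consecutive envelope lines give the roots: for adjacent envelope indices i < j the intersection is x = (a_i − a_j) / (j − i). Reading off the sorted break points: {-5, -4, 3, 5}.
Verification: at each break x_0, at least two indices attain the minimum of min_i(a_i + i · x_0).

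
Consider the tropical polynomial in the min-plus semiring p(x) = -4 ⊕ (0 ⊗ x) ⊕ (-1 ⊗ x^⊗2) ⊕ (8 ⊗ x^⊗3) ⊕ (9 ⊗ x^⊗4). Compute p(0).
p(0) = -4

A tropical monomial a ⊗ x^⊗i evaluates to a + i · x. Evaluating each term at x = 0:
  Term 0 contributes -4 + 0 · 0 = -4
  Term 1 contributes 0 + 1 · 0 = 0
  Term 2 contributes -1 + 2 · 0 = -1
  Term 3 contributes 8 + 3 · 0 = 8
  Term 4 contributes 9 + 4 · 0 = 9
p(0) = ⊕ of these = min[-4, 0, -1, 8, 9] = -4.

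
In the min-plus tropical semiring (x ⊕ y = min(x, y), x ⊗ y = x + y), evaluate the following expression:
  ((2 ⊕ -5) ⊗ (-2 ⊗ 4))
((2 ⊕ -5) ⊗ (-2 ⊗ 4)) = -3

Expand innermost to outermost. Recall ⊕ takes the minimum of its arguments and ⊗ takes their sum. Working out the expression ((2 ⊕ -5) ⊗ (-2 ⊗ 4)) gives -3.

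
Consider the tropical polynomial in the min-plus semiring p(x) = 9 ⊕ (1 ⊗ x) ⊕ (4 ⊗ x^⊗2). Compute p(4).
p(4) = 5

A tropical monomial a ⊗ x^⊗i evaluates to a + i · x. Evaluating each term at x = 4:
  Term 0 contributes 9 + 0 · 4 = 9
  Term 1 contributes 1 + 1 · 4 = 5
  Term 2 contributes 4 + 2 · 4 = 12
p(4) = ⊕ of these = min[9, 5, 12] = 5.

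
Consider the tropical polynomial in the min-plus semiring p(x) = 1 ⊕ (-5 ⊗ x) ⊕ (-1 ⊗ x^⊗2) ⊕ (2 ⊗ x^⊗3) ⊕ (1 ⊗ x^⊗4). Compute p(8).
p(8) = 1

A tropical monomial a ⊗ x^⊗i evaluates to a + i · x. Evaluating each term at x = 8:
  Term 0 contributes 1 + 0 · 8 = 1
  Term 1 contributes -5 + 1 · 8 = 3
  Term 2 contributes -1 + 2 · 8 = 15
  Term 3 contributes 2 + 3 · 8 = 26
  Term 4 contributes 1 + 4 · 8 = 33
p(8) = ⊕ of these = min[1, 3, 15, 26, 33] = 1.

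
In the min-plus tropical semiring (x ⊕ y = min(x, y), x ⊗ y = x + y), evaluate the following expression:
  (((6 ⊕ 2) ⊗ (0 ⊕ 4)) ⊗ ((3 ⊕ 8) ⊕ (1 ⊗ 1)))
(((6 ⊕ 2) ⊗ (0 ⊕ 4)) ⊗ ((3 ⊕ 8) ⊕ (1 ⊗ 1))) = 4

Expand innermost to outermost. Recall ⊕ takes the minimum of its arguments and ⊗ takes their sum. Working out the expression (((6 ⊕ 2) ⊗ (0 ⊕ 4)) ⊗ ((3 ⊕ 8) ⊕ (1 ⊗ 1))) gives 4.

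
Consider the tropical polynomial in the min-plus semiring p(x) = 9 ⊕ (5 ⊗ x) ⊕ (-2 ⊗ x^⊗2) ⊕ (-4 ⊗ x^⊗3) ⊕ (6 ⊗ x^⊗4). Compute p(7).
p(7) = 9

A tropical monomial a ⊗ x^⊗i evaluates to a + i · x. Evaluating each term at x = 7:
  Term 0 contributes 9 + 0 · 7 = 9
  Term 1 contributes 5 + 1 · 7 = 12
  Term 2 contributes -2 + 2 · 7 = 12
  Term 3 contributes -4 + 3 · 7 = 17
  Term 4 contributes 6 + 4 · 7 = 34
p(7) = ⊕ of these = min[9, 12, 12, 17, 34] = 9.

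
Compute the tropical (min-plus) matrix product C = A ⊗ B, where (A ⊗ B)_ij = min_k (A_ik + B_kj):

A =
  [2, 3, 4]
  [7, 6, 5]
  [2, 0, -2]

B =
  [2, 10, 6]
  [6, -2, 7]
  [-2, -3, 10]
A ⊗ B =
  [2, 1, 8]
  [3, 2, 13]
  [-4, -5, 7]

Apply the min-plus product entry-by-entry:
  C[0][0] = min over k of (A[0][0] + B[0][0] = 2 + 2 = 4, A[0][1] + B[1][0] = 3 + 6 = 9, A[0][2] + B[2][0] = 4 + -2 = 2) = 2 (attained at k = 2)
  C[0][1] = min over k of (A[0][0] + B[0][1] = 2 + 10 = 12, A[0][1] + B[1][1] = 3 + -2 = 1, A[0][2] + B[2][1] = 4 + -3 = 1) = 1 (attained at k = 1)
  C[0][2] = min over k of (A[0][0] + B[0][2] = 2 + 6 = 8, A[0][1] + B[1][2] = 3 + 7 = 10, A[0][2] + B[2][2] = 4 + 10 = 14) = 8 (attained at k = 0)
  C[1][0] = min over k of (A[1][0] + B[0][0] = 7 + 2 = 9, A[1][1] + B[1][0] = 6 + 6 = 12, A[1][2] + B[2][0] = 5 + -2 = 3) = 3 (attained at k = 2)
  C[1][1] = min over k of (A[1][0] + B[0][1] = 7 + 10 = 17, A[1][1] + B[1][1] = 6 + -2 = 4, A[1][2] + B[2][1] = 5 + -3 = 2) = 2 (attained at k = 2)
  C[1][2] = min over k of (A[1][0] + B[0][2] = 7 + 6 = 13, A[1][1] + B[1][2] = 6 + 7 = 13, A[1][2] + B[2][2] = 5 + 10 = 15) = 13 (attained at k = 0)
  C[2][0] = min over k of (A[2][0] + B[0][0] = 2 + 2 = 4, A[2][1] + B[1][0] = 0 + 6 = 6, A[2][2] + B[2][0] = -2 + -2 = -4) = -4 (attained at k = 2)
  C[2][1] = min over k of (A[2][0] + B[0][1] = 2 + 10 = 12, A[2][1] + B[1][1] = 0 + -2 = -2, A[2][2] + B[2][1] = -2 + -3 = -5) = -5 (attained at k = 2)
  C[2][2] = min over k of (A[2][0] + B[0][2] = 2 + 6 = 8, A[2][1] + B[1][2] = 0 + 7 = 7, A[2][2] + B[2][2] = -2 + 10 = 8) = 7 (attained at k = 1)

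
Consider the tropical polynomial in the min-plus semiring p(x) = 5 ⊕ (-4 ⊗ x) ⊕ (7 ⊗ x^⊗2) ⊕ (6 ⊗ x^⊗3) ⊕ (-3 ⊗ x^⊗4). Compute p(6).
p(6) = 2

A tropical monomial a ⊗ x^⊗i evaluates to a + i · x. Evaluating each term at x = 6:
  Term 0 contributes 5 + 0 · 6 = 5
  Term 1 contributes -4 + 1 · 6 = 2
  Term 2 contributes 7 + 2 · 6 = 19
  Term 3 contributes 6 + 3 · 6 = 24
  Term 4 contributes -3 + 4 · 6 = 21
p(6) = ⊕ of these = min[5, 2, 19, 24, 21] = 2.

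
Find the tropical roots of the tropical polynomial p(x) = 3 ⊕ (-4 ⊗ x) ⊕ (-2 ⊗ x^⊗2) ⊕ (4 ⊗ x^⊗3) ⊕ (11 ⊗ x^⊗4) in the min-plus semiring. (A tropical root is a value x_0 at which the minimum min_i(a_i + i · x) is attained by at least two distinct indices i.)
Roots: {-7, -6, -2, 7}

Each tropical root is a break point of the lower envelope of the lines y = a_i + i · x (there are 5 lines, with slopes 0, 1, ..., 4). Only the lines that attain the minimum somewhere contribute to roots; other lines are dominated. Here the surviving (envelope) indices are i = 4, i = 3, i = 2, i = 1, i = 0.
Intersections between consecutive envelope lines give the roots: for adjacent envelope indices i < j the intersection is x = (a_i − a_j) / (j − i). Reading off the sorted break points: {-7, -6, -2, 7}.
Verification: at each break x_0, at least two indices attain the minimum of min_i(a_i + i · x_0).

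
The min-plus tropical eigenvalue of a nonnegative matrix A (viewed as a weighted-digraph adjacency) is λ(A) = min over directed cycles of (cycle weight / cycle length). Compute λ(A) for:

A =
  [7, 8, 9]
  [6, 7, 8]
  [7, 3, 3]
λ(A) = 3

Enumerate directed cycles and compute their means (weight / length). Sample:
  cycle 0 → 0: weight = 7, length = 1, mean = 7/1 ≈ 7.000
  cycle 1 → 1: weight = 7, length = 1, mean = 7/1 ≈ 7.000
  cycle 2 → 2: weight = 3, length = 1, mean = 3/1 ≈ 3.000
  cycle 0 → 1 → 0: weight = 14, length = 2, mean = 14/2 ≈ 7.000
  cycle 0 → 2 → 0: weight = 16, length = 2, mean = 16/2 ≈ 8.000
  cycle 1 → 0 → 1: weight = 14, length = 2, mean = 14/2 ≈ 7.000
Minimum mean = 3.000, attained e.g. along the cycle 2 → 2 with weight 3 and length 1. So λ(A) = 3/1 = 3.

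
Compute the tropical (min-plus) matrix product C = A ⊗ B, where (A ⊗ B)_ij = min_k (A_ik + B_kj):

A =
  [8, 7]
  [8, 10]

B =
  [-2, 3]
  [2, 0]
A ⊗ B =
  [6, 7]
  [6, 10]

Apply the min-plus product entry-by-entry:
  C[0][0] = min over k of (A[0][0] + B[0][0] = 8 + -2 = 6, A[0][1] + B[1][0] = 7 + 2 = 9) = 6 (attained at k = 0)
  C[0][1] = min over k of (A[0][0] + B[0][1] = 8 + 3 = 11, A[0][1] + B[1][1] = 7 + 0 = 7) = 7 (attained at k = 1)
  C[1][0] = min over k of (A[1][0] + B[0][0] = 8 + -2 = 6, A[1][1] + B[1][0] = 10 + 2 = 12) = 6 (attained at k = 0)
  C[1][1] = min over k of (A[1][0] + B[0][1] = 8 + 3 = 11, A[1][1] + B[1][1] = 10 + 0 = 10) = 10 (attained at k = 1)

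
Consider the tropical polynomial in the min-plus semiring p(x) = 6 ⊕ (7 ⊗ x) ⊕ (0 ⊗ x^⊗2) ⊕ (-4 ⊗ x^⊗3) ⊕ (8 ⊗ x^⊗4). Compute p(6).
p(6) = 6

A tropical monomial a ⊗ x^⊗i evaluates to a + i · x. Evaluating each term at x = 6:
  Term 0 contributes 6 + 0 · 6 = 6
  Term 1 contributes 7 + 1 · 6 = 13
  Term 2 contributes 0 + 2 · 6 = 12
  Term 3 contributes -4 + 3 · 6 = 14
  Term 4 contributes 8 + 4 · 6 = 32
p(6) = ⊕ of these = min[6, 13, 12, 14, 32] = 6.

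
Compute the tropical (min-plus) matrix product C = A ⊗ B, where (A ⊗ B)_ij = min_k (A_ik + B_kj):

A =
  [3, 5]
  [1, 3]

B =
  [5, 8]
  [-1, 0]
A ⊗ B =
  [4, 5]
  [2, 3]

Apply the min-plus product entry-by-entry:
  C[0][0] = min over k of (A[0][0] + B[0][0] = 3 + 5 = 8, A[0][1] + B[1][0] = 5 + -1 = 4) = 4 (attained at k = 1)
  C[0][1] = min over k of (A[0][0] + B[0][1] = 3 + 8 = 11, A[0][1] + B[1][1] = 5 + 0 = 5) = 5 (attained at k = 1)
  C[1][0] = min over k of (A[1][0] + B[0][0] = 1 + 5 = 6, A[1][1] + B[1][0] = 3 + -1 = 2) = 2 (attained at k = 1)
  C[1][1] = min over k of (A[1][0] + B[0][1] = 1 + 8 = 9, A[1][1] + B[1][1] = 3 + 0 = 3) = 3 (attained at k = 1)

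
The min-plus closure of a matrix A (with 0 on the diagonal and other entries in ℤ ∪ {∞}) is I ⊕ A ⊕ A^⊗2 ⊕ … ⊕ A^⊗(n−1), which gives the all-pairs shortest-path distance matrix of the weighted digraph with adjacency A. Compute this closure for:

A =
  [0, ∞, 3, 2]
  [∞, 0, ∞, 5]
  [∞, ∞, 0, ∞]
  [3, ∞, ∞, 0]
Closure =
  [0, ∞, 3, 2]
  [8, 0, 11, 5]
  [∞, ∞, 0, ∞]
  [3, ∞, 6, 0]

This is the Floyd-Warshall all-pairs shortest-path computation. For each intermediate vertex k = 0, 1, …, 3, update dist[i][j] ← min(dist[i][j], dist[i][k] + dist[k][j]). The final matrix gives, for each (i, j), the minimum total weight of any directed path from i to j (possibly empty when i = j).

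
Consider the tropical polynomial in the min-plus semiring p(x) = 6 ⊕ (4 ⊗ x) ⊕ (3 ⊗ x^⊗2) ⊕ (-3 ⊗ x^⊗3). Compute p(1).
p(1) = 0

A tropical monomial a ⊗ x^⊗i evaluates to a + i · x. Evaluating each term at x = 1:
  Term 0 contributes 6 + 0 · 1 = 6
  Term 1 contributes 4 + 1 · 1 = 5
  Term 2 contributes 3 + 2 · 1 = 5
  Term 3 contributes -3 + 3 · 1 = 0
p(1) = ⊕ of these = min[6, 5, 5, 0] = 0.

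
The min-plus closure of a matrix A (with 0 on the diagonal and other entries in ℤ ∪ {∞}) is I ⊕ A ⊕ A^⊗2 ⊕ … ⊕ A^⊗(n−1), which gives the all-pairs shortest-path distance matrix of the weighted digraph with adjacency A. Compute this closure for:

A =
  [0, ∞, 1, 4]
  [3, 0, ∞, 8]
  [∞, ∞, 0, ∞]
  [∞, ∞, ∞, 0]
Closure =
  [0, ∞, 1, 4]
  [3, 0, 4, 7]
  [∞, ∞, 0, ∞]
  [∞, ∞, ∞, 0]

This is the Floyd-Warshall all-pairs shortest-path computation. For each intermediate vertex k = 0, 1, …, 3, update dist[i][j] ← min(dist[i][j], dist[i][k] + dist[k][j]). The final matrix gives, for each (i, j), the minimum total weight of any directed path from i to j (possibly empty when i = j).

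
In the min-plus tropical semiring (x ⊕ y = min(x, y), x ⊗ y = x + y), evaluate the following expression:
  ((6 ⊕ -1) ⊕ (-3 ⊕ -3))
((6 ⊕ -1) ⊕ (-3 ⊕ -3)) = -3

Expand innermost to outermost. Recall ⊕ takes the minimum of its arguments and ⊗ takes their sum. Working out the expression ((6 ⊕ -1) ⊕ (-3 ⊕ -3)) gives -3.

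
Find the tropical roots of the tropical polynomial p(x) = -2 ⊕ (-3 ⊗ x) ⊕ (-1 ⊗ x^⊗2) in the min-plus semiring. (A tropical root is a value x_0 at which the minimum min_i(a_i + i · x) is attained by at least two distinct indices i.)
Roots: {-2, 1}

Each tropical root is a break point of the lower envelope of the lines y = a_i + i · x (there are 3 lines, with slopes 0, 1, ..., 2). Only the lines that attain the minimum somewhere contribute to roots; other lines are dominated. Here the surviving (envelope) indices are i = 2, i = 1, i = 0.
Intersections between consecutive envelope lines give the roots: for adjacent envelope indices i < j the intersection is x = (a_i − a_j) / (j − i). Reading off the sorted break points: {-2, 1}.
Verification: at each break x_0, at least two indices attain the minimum of min_i(a_i + i · x_0).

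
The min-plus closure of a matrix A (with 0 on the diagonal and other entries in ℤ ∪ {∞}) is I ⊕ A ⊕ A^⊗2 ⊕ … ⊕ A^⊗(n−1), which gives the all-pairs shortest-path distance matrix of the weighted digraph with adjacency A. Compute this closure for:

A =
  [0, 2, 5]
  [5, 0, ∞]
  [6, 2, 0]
Closure =
  [0, 2, 5]
  [5, 0, 10]
  [6, 2, 0]

This is the Floyd-Warshall all-pairs shortest-path computation. For each intermediate vertex k = 0, 1, …, 2, update dist[i][j] ← min(dist[i][j], dist[i][k] + dist[k][j]). The final matrix gives, for each (i, j), the minimum total weight of any directed path from i to j (possibly empty when i = j).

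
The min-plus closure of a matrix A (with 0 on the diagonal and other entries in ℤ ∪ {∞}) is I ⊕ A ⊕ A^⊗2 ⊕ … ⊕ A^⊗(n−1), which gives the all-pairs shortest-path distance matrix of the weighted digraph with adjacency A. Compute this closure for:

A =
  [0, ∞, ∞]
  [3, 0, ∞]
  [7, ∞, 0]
Closure =
  [0, ∞, ∞]
  [3, 0, ∞]
  [7, ∞, 0]

This is the Floyd-Warshall all-pairs shortest-path computation. For each intermediate vertex k = 0, 1, …, 2, update dist[i][j] ← min(dist[i][j], dist[i][k] + dist[k][j]). The final matrix gives, for each (i, j), the minimum total weight of any directed path from i to j (possibly empty when i = j).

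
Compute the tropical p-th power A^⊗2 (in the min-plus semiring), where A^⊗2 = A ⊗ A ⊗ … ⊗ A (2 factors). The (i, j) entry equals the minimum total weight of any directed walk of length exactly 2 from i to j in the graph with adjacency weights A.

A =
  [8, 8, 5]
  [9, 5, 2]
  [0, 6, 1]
A^⊗2 =
  [5, 11, 6]
  [2, 8, 3]
  [1, 7, 2]

Each entry (A^⊗2)_ij equals the minimum over all length-2 walks i = v_0 → v_1 → … → v_2 = j of Σ_t A[v_t][v_{t+1}]. For example, for (i, j) = (0, 2) we minimise over 3 possible intermediate vertex sequences; the minimum is 6, attained along the walk 0 → 2 → 2.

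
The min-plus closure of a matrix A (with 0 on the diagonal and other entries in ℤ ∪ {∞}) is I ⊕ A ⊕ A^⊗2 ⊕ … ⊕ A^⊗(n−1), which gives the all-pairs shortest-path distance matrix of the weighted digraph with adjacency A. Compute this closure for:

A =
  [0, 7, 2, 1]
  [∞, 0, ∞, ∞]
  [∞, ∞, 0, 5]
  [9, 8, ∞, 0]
Closure =
  [0, 7, 2, 1]
  [∞, 0, ∞, ∞]
  [14, 13, 0, 5]
  [9, 8, 11, 0]

This is the Floyd-Warshall all-pairs shortest-path computation. For each intermediate vertex k = 0, 1, …, 3, update dist[i][j] ← min(dist[i][j], dist[i][k] + dist[k][j]). The final matrix gives, for each (i, j), the minimum total weight of any directed path from i to j (possibly empty when i = j).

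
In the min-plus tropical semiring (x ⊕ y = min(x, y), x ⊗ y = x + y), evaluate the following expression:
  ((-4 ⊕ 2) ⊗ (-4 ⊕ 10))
((-4 ⊕ 2) ⊗ (-4 ⊕ 10)) = -8

Expand innermost to outermost. Recall ⊕ takes the minimum of its arguments and ⊗ takes their sum. Working out the expression ((-4 ⊕ 2) ⊗ (-4 ⊕ 10)) gives -8.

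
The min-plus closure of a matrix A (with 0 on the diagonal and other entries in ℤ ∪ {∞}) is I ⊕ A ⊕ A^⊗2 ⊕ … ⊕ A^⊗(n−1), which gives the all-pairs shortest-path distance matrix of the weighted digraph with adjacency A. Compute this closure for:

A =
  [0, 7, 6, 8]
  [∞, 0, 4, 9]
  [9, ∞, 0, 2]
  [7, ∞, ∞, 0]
Closure =
  [0, 7, 6, 8]
  [13, 0, 4, 6]
  [9, 16, 0, 2]
  [7, 14, 13, 0]

This is the Floyd-Warshall all-pairs shortest-path computation. For each intermediate vertex k = 0, 1, …, 3, update dist[i][j] ← min(dist[i][j], dist[i][k] + dist[k][j]). The final matrix gives, for each (i, j), the minimum total weight of any directed path from i to j (possibly empty when i = j).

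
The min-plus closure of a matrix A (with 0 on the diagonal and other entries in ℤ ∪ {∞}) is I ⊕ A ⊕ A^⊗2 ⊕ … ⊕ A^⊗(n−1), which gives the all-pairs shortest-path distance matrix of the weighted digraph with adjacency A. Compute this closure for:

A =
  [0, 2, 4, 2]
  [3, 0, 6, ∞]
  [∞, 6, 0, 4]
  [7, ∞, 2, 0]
Closure =
  [0, 2, 4, 2]
  [3, 0, 6, 5]
  [9, 6, 0, 4]
  [7, 8, 2, 0]

This is the Floyd-Warshall all-pairs shortest-path computation. For each intermediate vertex k = 0, 1, …, 3, update dist[i][j] ← min(dist[i][j], dist[i][k] + dist[k][j]). The final matrix gives, for each (i, j), the minimum total weight of any directed path from i to j (possibly empty when i = j).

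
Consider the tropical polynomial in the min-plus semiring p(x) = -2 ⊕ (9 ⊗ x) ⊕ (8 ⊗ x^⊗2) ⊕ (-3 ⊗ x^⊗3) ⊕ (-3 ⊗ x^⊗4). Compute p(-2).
p(-2) = -11

A tropical monomial a ⊗ x^⊗i evaluates to a + i · x. Evaluating each term at x = -2:
  Term 0 contributes -2 + 0 · -2 = -2
  Term 1 contributes 9 + 1 · -2 = 7
  Term 2 contributes 8 + 2 · -2 = 4
  Term 3 contributes -3 + 3 · -2 = -9
  Term 4 contributes -3 + 4 · -2 = -11
p(-2) = ⊕ of these = min[-2, 7, 4, -9, -11] = -11.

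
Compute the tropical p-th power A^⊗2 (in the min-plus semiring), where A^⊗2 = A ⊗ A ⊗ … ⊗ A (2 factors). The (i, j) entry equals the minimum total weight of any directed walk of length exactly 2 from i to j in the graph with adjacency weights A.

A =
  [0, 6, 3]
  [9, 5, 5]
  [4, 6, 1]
A^⊗2 =
  [0, 6, 3]
  [9, 10, 6]
  [4, 7, 2]

Each entry (A^⊗2)_ij equals the minimum over all length-2 walks i = v_0 → v_1 → … → v_2 = j of Σ_t A[v_t][v_{t+1}]. For example, for (i, j) = (0, 2) we minimise over 3 possible intermediate vertex sequences; the minimum is 3, attained along the walk 0 → 0 → 2.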